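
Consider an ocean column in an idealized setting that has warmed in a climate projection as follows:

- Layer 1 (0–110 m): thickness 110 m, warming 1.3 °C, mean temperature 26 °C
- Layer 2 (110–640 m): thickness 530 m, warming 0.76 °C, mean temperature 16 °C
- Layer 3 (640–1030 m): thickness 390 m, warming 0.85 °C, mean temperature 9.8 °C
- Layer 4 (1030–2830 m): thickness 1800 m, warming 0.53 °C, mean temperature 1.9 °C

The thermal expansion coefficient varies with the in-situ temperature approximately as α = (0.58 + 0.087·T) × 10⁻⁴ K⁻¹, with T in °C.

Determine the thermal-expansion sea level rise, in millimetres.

Δh = 239 mm

Layer 1: α = (0.58 + 0.087×26)×10⁻⁴ = 2.842×10⁻⁴ K⁻¹
Layer 2: α = (0.58 + 0.087×16)×10⁻⁴ = 1.972×10⁻⁴ K⁻¹
Layer 3: α = (0.58 + 0.087×9.8)×10⁻⁴ = 1.4326×10⁻⁴ K⁻¹
Layer 4: α = (0.58 + 0.087×1.9)×10⁻⁴ = 0.7453×10⁻⁴ K⁻¹
110 × 1.3 × 2.842×10⁻⁴ = 0.0406406 m
1.972×10⁻⁴ × 530 × 0.76 = 0.07943216 m
Layer 3: 0.85 × 1.4326×10⁻⁴ × 390 = 0.04749069 m
0.53 × 1800 × 0.7453×10⁻⁴ = 0.07110162 m
Δh = 0.0406406 + 0.07943216 + 0.04749069 + 0.07110162 = 0.23866507 m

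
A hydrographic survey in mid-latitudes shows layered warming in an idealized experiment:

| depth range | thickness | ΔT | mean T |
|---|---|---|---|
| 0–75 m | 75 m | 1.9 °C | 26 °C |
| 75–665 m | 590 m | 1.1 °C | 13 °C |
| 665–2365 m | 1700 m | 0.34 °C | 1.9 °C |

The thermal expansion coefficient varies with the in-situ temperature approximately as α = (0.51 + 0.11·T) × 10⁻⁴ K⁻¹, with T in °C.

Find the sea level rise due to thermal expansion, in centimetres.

about 22 cm

Layer 1: α = (0.51 + 0.11×26)×10⁻⁴ = 3.37×10⁻⁴ K⁻¹
Layer 2: α = (0.51 + 0.11×13)×10⁻⁴ = 1.94×10⁻⁴ K⁻¹
Layer 3: α = (0.51 + 0.11×1.9)×10⁻⁴ = 0.719×10⁻⁴ K⁻¹
1.9 × 75 × 3.37×10⁻⁴ = 0.0480225 m
1.94×10⁻⁴ × 1.1 × 590 = 0.125906 m
0.719×10⁻⁴ × 1700 × 0.34 = 0.0415582 m
Δh = 0.0480225 + 0.125906 + 0.0415582 = 0.2154867 m ≈ 22 cm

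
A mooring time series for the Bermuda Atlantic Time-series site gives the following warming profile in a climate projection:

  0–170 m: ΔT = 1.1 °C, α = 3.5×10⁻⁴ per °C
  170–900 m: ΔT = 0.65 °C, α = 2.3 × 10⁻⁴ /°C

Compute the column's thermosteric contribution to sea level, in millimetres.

3.5×10⁻⁴ × 170 × 1.1 = 0.06545 m
170–900 m: 0.65 × 2.3×10⁻⁴ × 730 = 0.109135 m
Δh = 0.06545 + 0.109135 = 0.174585 m

Δh ≈ 175 mm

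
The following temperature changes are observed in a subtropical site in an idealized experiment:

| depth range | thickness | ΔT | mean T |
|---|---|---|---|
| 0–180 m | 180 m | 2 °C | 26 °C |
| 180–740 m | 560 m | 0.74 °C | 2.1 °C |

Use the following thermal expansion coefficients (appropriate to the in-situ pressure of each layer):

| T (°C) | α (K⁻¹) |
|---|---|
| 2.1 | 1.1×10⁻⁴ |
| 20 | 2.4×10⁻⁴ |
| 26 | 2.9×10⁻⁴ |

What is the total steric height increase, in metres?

Δh = 0.15 m

Layer 1 at 26 °C → α = 2.9×10⁻⁴ K⁻¹
Layer 2 at 2.1 °C → α = 1.1×10⁻⁴ K⁻¹
0–180 m: 2 × 2.9×10⁻⁴ × 180 = 0.10440 m
180–740 m: 0.74 × 1.1×10⁻⁴ × 560 = 0.045584 m
Δh = 0.10440 + 0.045584 = 0.149984 m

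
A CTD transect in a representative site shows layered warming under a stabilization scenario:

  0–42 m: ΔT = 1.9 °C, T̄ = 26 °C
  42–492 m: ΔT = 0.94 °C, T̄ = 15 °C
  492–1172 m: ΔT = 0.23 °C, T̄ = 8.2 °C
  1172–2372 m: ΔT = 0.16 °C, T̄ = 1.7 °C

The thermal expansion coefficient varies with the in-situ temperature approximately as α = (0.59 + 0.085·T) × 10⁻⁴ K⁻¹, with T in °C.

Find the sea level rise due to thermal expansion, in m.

Layer 1: α = (0.59 + 0.085×26)×10⁻⁴ = 2.8×10⁻⁴ K⁻¹
Layer 2: α = (0.59 + 0.085×15)×10⁻⁴ = 1.865×10⁻⁴ K⁻¹
Layer 3: α = (0.59 + 0.085×8.2)×10⁻⁴ = 1.287×10⁻⁴ K⁻¹
Layer 4: α = (0.59 + 0.085×1.7)×10⁻⁴ = 0.7345×10⁻⁴ K⁻¹
Layer 1: 1.9 × 42 × 2.8×10⁻⁴ = 0.022344 m
42–492 m: 0.94 × 1.865×10⁻⁴ × 450 = 0.0788895 m
Layer 3: 680 × 0.23 × 1.287×10⁻⁴ = 0.02012868 m
0.7345×10⁻⁴ × 0.16 × 1200 = 0.0141024 m
Δh = 0.022344 + 0.0788895 + 0.02012868 + 0.0141024 = 0.13546458 m ≈ 0.14 m

Δh = 0.14 m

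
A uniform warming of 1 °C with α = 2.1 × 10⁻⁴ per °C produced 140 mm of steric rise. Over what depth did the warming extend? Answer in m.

H = Δh/(αΔT) = 0.14 / (2.1×10⁻⁴ × 1) ≈ 666.7 m

667 m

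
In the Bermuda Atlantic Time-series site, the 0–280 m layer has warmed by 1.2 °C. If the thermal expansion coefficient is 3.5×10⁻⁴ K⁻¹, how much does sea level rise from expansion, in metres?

Δh = αΔT·H = 3.5×10⁻⁴ × 1.2 × 280 = 0.11760 m

0.118 m of thermosteric rise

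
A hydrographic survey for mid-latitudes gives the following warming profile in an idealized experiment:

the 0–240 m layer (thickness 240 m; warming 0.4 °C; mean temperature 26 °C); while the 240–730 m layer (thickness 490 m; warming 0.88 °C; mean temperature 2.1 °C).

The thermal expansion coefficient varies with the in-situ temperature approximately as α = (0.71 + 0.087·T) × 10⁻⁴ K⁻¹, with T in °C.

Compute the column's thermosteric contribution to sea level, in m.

Layer 1: α = (0.71 + 0.087×26)×10⁻⁴ = 2.972×10⁻⁴ K⁻¹
Layer 2: α = (0.71 + 0.087×2.1)×10⁻⁴ = 0.8927×10⁻⁴ K⁻¹
0–240 m: 0.4 × 2.972×10⁻⁴ × 240 = 0.0285312 m
0.8927×10⁻⁴ × 490 × 0.88 = 0.038493224 m
Δh = 0.0285312 + 0.038493224 = 0.067024424 m

0.0670 m of thermosteric rise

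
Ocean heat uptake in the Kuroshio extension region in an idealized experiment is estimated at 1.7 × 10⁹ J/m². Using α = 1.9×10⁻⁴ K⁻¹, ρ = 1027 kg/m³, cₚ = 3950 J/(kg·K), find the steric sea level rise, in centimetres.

Δh = αQ/(ρcₚ) = 1.9×10⁻⁴ × 1.7×10⁹ / (1027 × 3950) ≈ 0.079622 m

7.96 cm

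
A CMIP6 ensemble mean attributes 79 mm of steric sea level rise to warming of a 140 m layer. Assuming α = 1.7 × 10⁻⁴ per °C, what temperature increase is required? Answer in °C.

ΔT = Δh/(αH) = 0.079 / (1.7×10⁻⁴ × 140) ≈ 3.319 °C

about 3.3 °C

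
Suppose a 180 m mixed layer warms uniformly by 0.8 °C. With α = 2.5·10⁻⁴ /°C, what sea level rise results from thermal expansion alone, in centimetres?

Δh ≈ 3.60 cm

Δh = αΔT·H = 2.5×10⁻⁴ × 0.8 × 180 = 0.03600 m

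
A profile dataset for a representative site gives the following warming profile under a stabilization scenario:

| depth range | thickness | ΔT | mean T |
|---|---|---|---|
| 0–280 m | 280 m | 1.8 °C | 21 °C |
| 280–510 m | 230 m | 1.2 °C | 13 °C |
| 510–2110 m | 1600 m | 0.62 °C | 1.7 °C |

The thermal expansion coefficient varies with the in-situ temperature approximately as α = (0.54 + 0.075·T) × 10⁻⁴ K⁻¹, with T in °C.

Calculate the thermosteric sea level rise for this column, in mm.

Δh ≈ 215 mm

Layer 1: α = (0.54 + 0.075×21)×10⁻⁴ = 2.115×10⁻⁴ K⁻¹
Layer 2: α = (0.54 + 0.075×13)×10⁻⁴ = 1.515×10⁻⁴ K⁻¹
Layer 3: α = (0.54 + 0.075×1.7)×10⁻⁴ = 0.6675×10⁻⁴ K⁻¹
0–280 m: 280 × 2.115×10⁻⁴ × 1.8 = 0.106596 m
1.515×10⁻⁴ × 230 × 1.2 = 0.041814 m
510–2110 m: 0.62 × 0.6675×10⁻⁴ × 1600 = 0.066216 m
Δh = 0.106596 + 0.041814 + 0.066216 = 0.214626 m ≈ 215 mm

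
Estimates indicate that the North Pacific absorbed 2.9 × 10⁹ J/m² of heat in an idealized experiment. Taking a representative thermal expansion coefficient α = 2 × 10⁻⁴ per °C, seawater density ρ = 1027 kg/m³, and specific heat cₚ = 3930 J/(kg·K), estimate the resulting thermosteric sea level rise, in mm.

144 mm

Δh = αQ/(ρcₚ) = 2×10⁻⁴ × 2.9×10⁹ / (1027 × 3930) ≈ 0.14370 m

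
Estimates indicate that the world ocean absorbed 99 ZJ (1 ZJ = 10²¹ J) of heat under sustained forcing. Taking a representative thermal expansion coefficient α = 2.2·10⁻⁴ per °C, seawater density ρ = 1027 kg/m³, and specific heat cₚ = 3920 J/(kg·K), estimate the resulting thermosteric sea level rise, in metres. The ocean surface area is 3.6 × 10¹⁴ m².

Per unit area: Q = 99×10²¹ / (3.6×10¹⁴) = 2.75×10⁸ J/m²
Δh = αQ/(ρcₚ) = 2.2×10⁻⁴ × 2.75×10⁸ / (1027 × 3920) ≈ 0.015028 m

0.0150 m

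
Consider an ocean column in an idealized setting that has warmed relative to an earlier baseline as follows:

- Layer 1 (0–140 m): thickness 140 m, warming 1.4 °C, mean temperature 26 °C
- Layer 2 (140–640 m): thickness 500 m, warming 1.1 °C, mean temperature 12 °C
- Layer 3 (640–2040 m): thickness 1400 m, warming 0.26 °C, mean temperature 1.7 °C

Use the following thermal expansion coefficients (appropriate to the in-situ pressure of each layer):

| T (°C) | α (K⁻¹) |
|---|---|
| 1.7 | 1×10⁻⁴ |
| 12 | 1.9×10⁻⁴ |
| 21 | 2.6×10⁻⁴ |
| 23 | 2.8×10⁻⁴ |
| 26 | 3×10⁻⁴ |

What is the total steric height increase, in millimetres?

Layer 1 at 26 °C → α = 3×10⁻⁴ K⁻¹
Layer 2 at 12 °C → α = 1.9×10⁻⁴ K⁻¹
Layer 3 at 1.7 °C → α = 1×10⁻⁴ K⁻¹
Layer 1: 140 × 3×10⁻⁴ × 1.4 = 0.05880 m
140–640 m: 1.9×10⁻⁴ × 1.1 × 500 = 0.10450 m
640–2040 m: 0.26 × 1×10⁻⁴ × 1400 = 0.03640 m
Δh = 0.05880 + 0.10450 + 0.03640 = 0.19970 m ≈ 200 mm

about 200 mm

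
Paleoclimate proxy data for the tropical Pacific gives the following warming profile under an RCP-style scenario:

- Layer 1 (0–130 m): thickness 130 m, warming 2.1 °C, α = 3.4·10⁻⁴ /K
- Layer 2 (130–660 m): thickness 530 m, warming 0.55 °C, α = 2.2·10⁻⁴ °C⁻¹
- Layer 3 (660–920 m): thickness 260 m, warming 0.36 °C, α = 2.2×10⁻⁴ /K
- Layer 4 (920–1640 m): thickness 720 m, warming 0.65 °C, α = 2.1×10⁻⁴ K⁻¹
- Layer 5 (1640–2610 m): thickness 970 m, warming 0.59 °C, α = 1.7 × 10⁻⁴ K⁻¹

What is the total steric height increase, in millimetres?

2.1 × 130 × 3.4×10⁻⁴ = 0.09282 m
Layer 2: 2.2×10⁻⁴ × 530 × 0.55 = 0.06413 m
Layer 3: 0.36 × 2.2×10⁻⁴ × 260 = 0.020592 m
2.1×10⁻⁴ × 0.65 × 720 = 0.09828 m
Layer 5: 970 × 0.59 × 1.7×10⁻⁴ = 0.097291 m
Δh = 0.09282 + 0.06413 + 0.020592 + 0.09828 + 0.097291 = 0.373113 m

373 mm of thermosteric rise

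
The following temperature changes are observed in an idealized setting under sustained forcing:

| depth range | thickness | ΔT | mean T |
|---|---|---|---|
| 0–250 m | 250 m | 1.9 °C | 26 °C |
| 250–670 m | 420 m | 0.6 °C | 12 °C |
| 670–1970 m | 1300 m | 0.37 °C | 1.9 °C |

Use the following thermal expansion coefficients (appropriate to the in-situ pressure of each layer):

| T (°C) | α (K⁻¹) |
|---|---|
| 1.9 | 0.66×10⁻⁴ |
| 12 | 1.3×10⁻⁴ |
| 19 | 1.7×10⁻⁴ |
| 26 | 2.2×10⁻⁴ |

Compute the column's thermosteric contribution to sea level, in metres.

Layer 1 at 26 °C → α = 2.2×10⁻⁴ K⁻¹
Layer 2 at 12 °C → α = 1.3×10⁻⁴ K⁻¹
Layer 3 at 1.9 °C → α = 0.66×10⁻⁴ K⁻¹
0–250 m: 250 × 1.9 × 2.2×10⁻⁴ = 0.10450 m
Layer 2: 1.3×10⁻⁴ × 420 × 0.6 = 0.03276 m
Layer 3: 0.66×10⁻⁴ × 1300 × 0.37 = 0.031746 m
Δh = 0.10450 + 0.03276 + 0.031746 = 0.169006 m

0.17 m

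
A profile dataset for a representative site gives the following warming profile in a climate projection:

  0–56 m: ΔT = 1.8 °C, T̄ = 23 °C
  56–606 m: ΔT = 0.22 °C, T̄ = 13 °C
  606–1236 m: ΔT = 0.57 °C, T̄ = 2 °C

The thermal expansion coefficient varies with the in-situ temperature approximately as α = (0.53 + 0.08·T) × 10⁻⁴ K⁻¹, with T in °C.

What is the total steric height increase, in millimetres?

Δh = 67.7 mm

Layer 1: α = (0.53 + 0.08×23)×10⁻⁴ = 2.37×10⁻⁴ K⁻¹
Layer 2: α = (0.53 + 0.08×13)×10⁻⁴ = 1.57×10⁻⁴ K⁻¹
Layer 3: α = (0.53 + 0.08×2)×10⁻⁴ = 0.69×10⁻⁴ K⁻¹
0–56 m: 56 × 1.8 × 2.37×10⁻⁴ = 0.0238896 m
0.22 × 550 × 1.57×10⁻⁴ = 0.018997 m
606–1236 m: 0.57 × 630 × 0.69×10⁻⁴ = 0.0247779 m
Δh = 0.0238896 + 0.018997 + 0.0247779 = 0.0676645 m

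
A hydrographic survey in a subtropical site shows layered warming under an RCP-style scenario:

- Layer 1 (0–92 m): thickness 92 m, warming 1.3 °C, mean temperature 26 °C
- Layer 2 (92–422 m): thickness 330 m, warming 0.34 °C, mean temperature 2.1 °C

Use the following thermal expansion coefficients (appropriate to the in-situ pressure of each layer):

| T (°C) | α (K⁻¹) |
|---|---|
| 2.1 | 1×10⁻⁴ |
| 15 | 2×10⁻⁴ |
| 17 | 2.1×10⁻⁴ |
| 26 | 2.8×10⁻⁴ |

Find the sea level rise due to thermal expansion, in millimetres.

Layer 1 at 26 °C → α = 2.8×10⁻⁴ K⁻¹
Layer 2 at 2.1 °C → α = 1×10⁻⁴ K⁻¹
Layer 1: 2.8×10⁻⁴ × 92 × 1.3 = 0.033488 m
0.34 × 330 × 1×10⁻⁴ = 0.01122 m
Δh = 0.033488 + 0.01122 = 0.044708 m ≈ 45 mm

Δh ≈ 45 mm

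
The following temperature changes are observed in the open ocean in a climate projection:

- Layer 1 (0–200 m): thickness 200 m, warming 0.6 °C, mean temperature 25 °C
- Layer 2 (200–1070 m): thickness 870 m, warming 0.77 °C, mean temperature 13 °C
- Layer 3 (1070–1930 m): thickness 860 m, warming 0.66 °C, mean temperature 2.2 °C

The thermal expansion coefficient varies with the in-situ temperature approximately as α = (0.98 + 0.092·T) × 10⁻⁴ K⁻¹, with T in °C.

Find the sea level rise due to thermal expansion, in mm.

Layer 1: α = (0.98 + 0.092×25)×10⁻⁴ = 3.28×10⁻⁴ K⁻¹
Layer 2: α = (0.98 + 0.092×13)×10⁻⁴ = 2.176×10⁻⁴ K⁻¹
Layer 3: α = (0.98 + 0.092×2.2)×10⁻⁴ = 1.1824×10⁻⁴ K⁻¹
0–200 m: 3.28×10⁻⁴ × 200 × 0.6 = 0.03936 m
2.176×10⁻⁴ × 0.77 × 870 = 0.14577024 m
1070–1930 m: 1.1824×10⁻⁴ × 860 × 0.66 = 0.067113024 m
Δh = 0.03936 + 0.14577024 + 0.067113024 = 0.252243264 m

Δh = 252 mm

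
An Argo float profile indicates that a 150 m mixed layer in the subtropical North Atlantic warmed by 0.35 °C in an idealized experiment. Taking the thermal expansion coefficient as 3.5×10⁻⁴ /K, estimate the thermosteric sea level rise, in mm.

Δh = αΔT·H = 3.5×10⁻⁴ × 0.35 × 150 = 0.018375 m

Δh ≈ 18.4 mm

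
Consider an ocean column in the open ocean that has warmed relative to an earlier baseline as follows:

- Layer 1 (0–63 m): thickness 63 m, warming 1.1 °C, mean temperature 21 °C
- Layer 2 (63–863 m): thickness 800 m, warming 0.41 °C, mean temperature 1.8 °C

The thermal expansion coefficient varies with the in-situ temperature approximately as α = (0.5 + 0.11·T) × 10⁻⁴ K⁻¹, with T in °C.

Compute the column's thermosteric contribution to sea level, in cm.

about 4.24 cm

Layer 1: α = (0.5 + 0.11×21)×10⁻⁴ = 2.81×10⁻⁴ K⁻¹
Layer 2: α = (0.5 + 0.11×1.8)×10⁻⁴ = 0.698×10⁻⁴ K⁻¹
63 × 1.1 × 2.81×10⁻⁴ = 0.0194733 m
800 × 0.41 × 0.698×10⁻⁴ = 0.0228944 m
Δh = 0.0194733 + 0.0228944 = 0.0423677 m ≈ 4.24 cm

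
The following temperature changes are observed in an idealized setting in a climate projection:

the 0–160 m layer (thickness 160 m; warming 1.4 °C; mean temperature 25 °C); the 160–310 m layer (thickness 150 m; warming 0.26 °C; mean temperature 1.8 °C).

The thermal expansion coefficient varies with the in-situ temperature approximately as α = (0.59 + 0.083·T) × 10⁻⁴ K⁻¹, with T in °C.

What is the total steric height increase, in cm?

6.26 cm

Layer 1: α = (0.59 + 0.083×25)×10⁻⁴ = 2.665×10⁻⁴ K⁻¹
Layer 2: α = (0.59 + 0.083×1.8)×10⁻⁴ = 0.7394×10⁻⁴ K⁻¹
0–160 m: 2.665×10⁻⁴ × 160 × 1.4 = 0.059696 m
0.26 × 150 × 0.7394×10⁻⁴ = 0.00288366 m
Δh = 0.059696 + 0.00288366 = 0.06257966 m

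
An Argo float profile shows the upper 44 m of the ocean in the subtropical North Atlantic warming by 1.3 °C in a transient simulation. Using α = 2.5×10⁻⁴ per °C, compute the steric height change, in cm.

Δh = αΔT·H = 2.5×10⁻⁴ × 1.3 × 44 = 0.01430 m

1.43 cm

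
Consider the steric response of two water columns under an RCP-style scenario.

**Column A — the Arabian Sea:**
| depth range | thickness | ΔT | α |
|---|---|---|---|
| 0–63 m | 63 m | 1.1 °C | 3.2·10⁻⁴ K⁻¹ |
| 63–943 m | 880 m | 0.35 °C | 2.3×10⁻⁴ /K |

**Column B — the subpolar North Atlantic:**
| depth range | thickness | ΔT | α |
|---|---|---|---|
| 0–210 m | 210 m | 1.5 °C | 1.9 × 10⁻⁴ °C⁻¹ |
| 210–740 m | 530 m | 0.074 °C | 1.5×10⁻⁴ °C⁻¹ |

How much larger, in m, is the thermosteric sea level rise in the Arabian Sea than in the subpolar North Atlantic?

0.027 m

A Layer 1: 63 × 3.2×10⁻⁴ × 1.1 = 0.022176 m
A 63–943 m: 880 × 0.35 × 2.3×10⁻⁴ = 0.07084 m
A total: 0.093016 m
B 0–210 m: 1.9×10⁻⁴ × 210 × 1.5 = 0.05985 m
B Layer 2: 1.5×10⁻⁴ × 0.074 × 530 = 0.005883 m
B total: 0.065733 m
Difference: 0.093016 − 0.065733 = 0.027283 m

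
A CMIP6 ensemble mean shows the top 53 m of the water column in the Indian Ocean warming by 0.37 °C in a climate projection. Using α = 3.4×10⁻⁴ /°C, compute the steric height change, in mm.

Δh = αΔT·H = 3.4×10⁻⁴ × 0.37 × 53 = 0.0066674 m

6.67 mm of thermosteric rise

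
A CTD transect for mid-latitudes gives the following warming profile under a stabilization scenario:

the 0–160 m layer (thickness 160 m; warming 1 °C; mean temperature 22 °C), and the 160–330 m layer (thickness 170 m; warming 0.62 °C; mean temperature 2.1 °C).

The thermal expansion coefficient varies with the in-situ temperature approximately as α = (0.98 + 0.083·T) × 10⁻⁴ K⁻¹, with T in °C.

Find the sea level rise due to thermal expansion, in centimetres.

5.71 cm

Layer 1: α = (0.98 + 0.083×22)×10⁻⁴ = 2.806×10⁻⁴ K⁻¹
Layer 2: α = (0.98 + 0.083×2.1)×10⁻⁴ = 1.1543×10⁻⁴ K⁻¹
160 × 1 × 2.806×10⁻⁴ = 0.044896 m
0.62 × 170 × 1.1543×10⁻⁴ = 0.012166322 m
Δh = 0.044896 + 0.012166322 = 0.057062322 m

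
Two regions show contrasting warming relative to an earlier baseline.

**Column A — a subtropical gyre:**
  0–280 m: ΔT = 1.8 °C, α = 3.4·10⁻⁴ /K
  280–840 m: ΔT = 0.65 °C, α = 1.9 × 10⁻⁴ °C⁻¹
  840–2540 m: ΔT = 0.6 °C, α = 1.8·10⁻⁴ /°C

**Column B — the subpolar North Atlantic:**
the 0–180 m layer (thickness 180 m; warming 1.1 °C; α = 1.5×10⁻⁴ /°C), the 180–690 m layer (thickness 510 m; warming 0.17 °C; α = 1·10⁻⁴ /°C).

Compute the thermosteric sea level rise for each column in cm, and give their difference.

A 280 × 3.4×10⁻⁴ × 1.8 = 0.17136 m
A 0.65 × 1.9×10⁻⁴ × 560 = 0.06916 m
A Layer 3: 0.6 × 1.8×10⁻⁴ × 1700 = 0.18360 m
A total: 0.42412 m
B 1.1 × 180 × 1.5×10⁻⁴ = 0.02970 m
B 0.17 × 510 × 1×10⁻⁴ = 0.00867 m
B total: 0.03837 m
Difference: 0.42412 − 0.03837 = 0.38575 m

A: 42.4 cm; B: 3.84 cm; difference 38.6 cm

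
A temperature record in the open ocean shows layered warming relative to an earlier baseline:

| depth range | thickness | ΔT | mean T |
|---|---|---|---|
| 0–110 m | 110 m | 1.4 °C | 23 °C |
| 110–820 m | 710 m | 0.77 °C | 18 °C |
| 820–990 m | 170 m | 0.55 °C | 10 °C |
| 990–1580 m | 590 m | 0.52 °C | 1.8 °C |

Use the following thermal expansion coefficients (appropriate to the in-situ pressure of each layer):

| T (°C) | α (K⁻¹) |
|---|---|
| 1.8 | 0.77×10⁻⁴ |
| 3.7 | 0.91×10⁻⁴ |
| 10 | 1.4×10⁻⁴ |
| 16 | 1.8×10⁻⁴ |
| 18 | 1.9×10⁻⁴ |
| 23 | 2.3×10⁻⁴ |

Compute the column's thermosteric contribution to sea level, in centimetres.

Layer 1 at 23 °C → α = 2.3×10⁻⁴ K⁻¹
Layer 2 at 18 °C → α = 1.9×10⁻⁴ K⁻¹
Layer 3 at 10 °C → α = 1.4×10⁻⁴ K⁻¹
Layer 4 at 1.8 °C → α = 0.77×10⁻⁴ K⁻¹
Layer 1: 110 × 1.4 × 2.3×10⁻⁴ = 0.03542 m
710 × 1.9×10⁻⁴ × 0.77 = 0.103873 m
820–990 m: 1.4×10⁻⁴ × 170 × 0.55 = 0.01309 m
0.52 × 0.77×10⁻⁴ × 590 = 0.0236236 m
Δh = 0.03542 + 0.103873 + 0.01309 + 0.0236236 = 0.1760066 m

17.6 cm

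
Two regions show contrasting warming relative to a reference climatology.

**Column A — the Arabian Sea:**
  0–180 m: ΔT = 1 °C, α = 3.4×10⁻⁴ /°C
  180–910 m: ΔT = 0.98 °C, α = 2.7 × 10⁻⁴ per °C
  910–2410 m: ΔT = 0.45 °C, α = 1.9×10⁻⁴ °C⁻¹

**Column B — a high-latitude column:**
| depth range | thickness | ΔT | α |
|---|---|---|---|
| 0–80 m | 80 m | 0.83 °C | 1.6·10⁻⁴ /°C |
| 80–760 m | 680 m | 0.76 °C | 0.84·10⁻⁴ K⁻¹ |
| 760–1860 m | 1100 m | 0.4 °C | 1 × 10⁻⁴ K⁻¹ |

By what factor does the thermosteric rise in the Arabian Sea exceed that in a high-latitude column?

A Layer 1: 180 × 1 × 3.4×10⁻⁴ = 0.06120 m
A 180–910 m: 2.7×10⁻⁴ × 0.98 × 730 = 0.193158 m
A 1.9×10⁻⁴ × 0.45 × 1500 = 0.12825 m
A total: 0.382608 m
B 0–80 m: 1.6×10⁻⁴ × 0.83 × 80 = 0.010624 m
B Layer 2: 680 × 0.76 × 0.84×10⁻⁴ = 0.0434112 m
B 1×10⁻⁴ × 0.4 × 1100 = 0.04400 m
B total: 0.0980352 m
Ratio: 0.382608 / 0.0980352 ≈ 3.903

≈ 3.90×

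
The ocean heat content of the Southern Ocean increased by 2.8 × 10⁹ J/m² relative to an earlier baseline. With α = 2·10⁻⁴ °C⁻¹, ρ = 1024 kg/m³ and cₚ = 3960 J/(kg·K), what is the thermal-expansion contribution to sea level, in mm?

Δh = αQ/(ρcₚ) = 2×10⁻⁴ × 2.8×10⁹ / (1024 × 3960) ≈ 0.13810 m

Δh ≈ 138 mm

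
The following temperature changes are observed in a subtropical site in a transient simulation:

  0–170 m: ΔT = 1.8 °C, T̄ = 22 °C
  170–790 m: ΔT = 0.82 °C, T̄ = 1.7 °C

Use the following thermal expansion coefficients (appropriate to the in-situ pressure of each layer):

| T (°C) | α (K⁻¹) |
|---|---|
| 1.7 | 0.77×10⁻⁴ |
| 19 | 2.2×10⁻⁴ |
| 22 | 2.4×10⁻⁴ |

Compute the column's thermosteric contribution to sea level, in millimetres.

Layer 1 at 22 °C → α = 2.4×10⁻⁴ K⁻¹
Layer 2 at 1.7 °C → α = 0.77×10⁻⁴ K⁻¹
Layer 1: 170 × 1.8 × 2.4×10⁻⁴ = 0.07344 m
0.82 × 0.77×10⁻⁴ × 620 = 0.0391468 m
Δh = 0.07344 + 0.0391468 = 0.1125868 m ≈ 110 mm

110 mm of thermosteric rise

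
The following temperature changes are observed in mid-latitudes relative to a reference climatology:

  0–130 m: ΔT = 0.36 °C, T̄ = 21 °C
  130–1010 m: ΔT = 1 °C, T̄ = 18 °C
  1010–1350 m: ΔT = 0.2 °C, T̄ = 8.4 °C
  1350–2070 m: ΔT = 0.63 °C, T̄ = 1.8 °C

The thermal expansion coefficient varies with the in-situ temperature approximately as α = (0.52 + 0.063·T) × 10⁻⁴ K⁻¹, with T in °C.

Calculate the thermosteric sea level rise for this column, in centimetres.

Layer 1: α = (0.52 + 0.063×21)×10⁻⁴ = 1.843×10⁻⁴ K⁻¹
Layer 2: α = (0.52 + 0.063×18)×10⁻⁴ = 1.654×10⁻⁴ K⁻¹
Layer 3: α = (0.52 + 0.063×8.4)×10⁻⁴ = 1.0492×10⁻⁴ K⁻¹
Layer 4: α = (0.52 + 0.063×1.8)×10⁻⁴ = 0.6334×10⁻⁴ K⁻¹
0.36 × 1.843×10⁻⁴ × 130 = 0.00862524 m
Layer 2: 1.654×10⁻⁴ × 880 × 1 = 0.145552 m
Layer 3: 0.2 × 1.0492×10⁻⁴ × 340 = 0.00713456 m
Layer 4: 720 × 0.6334×10⁻⁴ × 0.63 = 0.028731024 m
Δh = 0.00862524 + 0.145552 + 0.00713456 + 0.028731024 = 0.190042824 m

about 19 cm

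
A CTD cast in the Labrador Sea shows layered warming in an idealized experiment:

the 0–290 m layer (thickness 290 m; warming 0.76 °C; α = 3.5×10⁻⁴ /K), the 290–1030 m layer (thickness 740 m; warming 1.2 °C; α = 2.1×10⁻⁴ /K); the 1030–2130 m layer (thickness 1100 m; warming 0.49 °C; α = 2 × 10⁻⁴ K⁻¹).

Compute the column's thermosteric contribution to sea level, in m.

0.371 m of thermosteric rise

0.76 × 290 × 3.5×10⁻⁴ = 0.07714 m
290–1030 m: 1.2 × 740 × 2.1×10⁻⁴ = 0.18648 m
1030–2130 m: 2×10⁻⁴ × 1100 × 0.49 = 0.10780 m
Δh = 0.07714 + 0.18648 + 0.10780 = 0.37142 m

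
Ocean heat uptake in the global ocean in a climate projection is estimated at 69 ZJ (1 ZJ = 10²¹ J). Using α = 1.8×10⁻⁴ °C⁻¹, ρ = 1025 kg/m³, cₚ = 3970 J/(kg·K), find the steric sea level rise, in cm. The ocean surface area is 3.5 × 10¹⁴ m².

0.87 cm of thermosteric rise

Per unit area: Q = 69×10²¹ / (3.5×10¹⁴) ≈ 1.971×10⁸ J/m²
Δh = αQ/(ρcₚ) = 1.8×10⁻⁴ × 1.971×10⁸ / (1025 × 3970) ≈ 0.0087186 m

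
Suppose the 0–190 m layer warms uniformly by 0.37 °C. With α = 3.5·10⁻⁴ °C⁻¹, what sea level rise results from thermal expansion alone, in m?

Δh = αΔT·H = 3.5×10⁻⁴ × 0.37 × 190 = 0.024605 m

0.025 m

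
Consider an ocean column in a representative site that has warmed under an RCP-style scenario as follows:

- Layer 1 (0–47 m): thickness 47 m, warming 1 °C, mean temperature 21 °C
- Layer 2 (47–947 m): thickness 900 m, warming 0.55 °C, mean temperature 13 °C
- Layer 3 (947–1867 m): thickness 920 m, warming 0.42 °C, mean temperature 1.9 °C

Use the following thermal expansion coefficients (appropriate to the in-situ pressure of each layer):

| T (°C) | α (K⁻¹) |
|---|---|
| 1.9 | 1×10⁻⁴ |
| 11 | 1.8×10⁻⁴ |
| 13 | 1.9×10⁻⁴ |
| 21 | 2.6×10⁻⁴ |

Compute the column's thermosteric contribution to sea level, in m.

0.145 m of thermosteric rise

Layer 1 at 21 °C → α = 2.6×10⁻⁴ K⁻¹
Layer 2 at 13 °C → α = 1.9×10⁻⁴ K⁻¹
Layer 3 at 1.9 °C → α = 1×10⁻⁴ K⁻¹
0–47 m: 2.6×10⁻⁴ × 47 × 1 = 0.01222 m
47–947 m: 900 × 1.9×10⁻⁴ × 0.55 = 0.09405 m
947–1867 m: 1×10⁻⁴ × 920 × 0.42 = 0.03864 m
Δh = 0.01222 + 0.09405 + 0.03864 = 0.14491 m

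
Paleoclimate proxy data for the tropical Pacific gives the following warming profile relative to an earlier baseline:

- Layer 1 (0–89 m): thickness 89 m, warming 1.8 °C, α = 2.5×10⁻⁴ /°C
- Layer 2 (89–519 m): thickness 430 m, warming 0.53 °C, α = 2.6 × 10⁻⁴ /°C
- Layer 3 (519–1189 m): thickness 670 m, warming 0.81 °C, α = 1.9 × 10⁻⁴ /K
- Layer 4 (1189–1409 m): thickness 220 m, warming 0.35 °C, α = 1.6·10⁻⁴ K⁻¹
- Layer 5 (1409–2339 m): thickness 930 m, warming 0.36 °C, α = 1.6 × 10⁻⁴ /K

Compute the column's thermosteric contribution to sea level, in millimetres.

Δh = 270 mm

1.8 × 89 × 2.5×10⁻⁴ = 0.04005 m
89–519 m: 430 × 0.53 × 2.6×10⁻⁴ = 0.059254 m
Layer 3: 0.81 × 1.9×10⁻⁴ × 670 = 0.103113 m
1.6×10⁻⁴ × 220 × 0.35 = 0.01232 m
Layer 5: 0.36 × 930 × 1.6×10⁻⁴ = 0.053568 m
Δh = 0.04005 + 0.059254 + 0.103113 + 0.01232 + 0.053568 = 0.268305 m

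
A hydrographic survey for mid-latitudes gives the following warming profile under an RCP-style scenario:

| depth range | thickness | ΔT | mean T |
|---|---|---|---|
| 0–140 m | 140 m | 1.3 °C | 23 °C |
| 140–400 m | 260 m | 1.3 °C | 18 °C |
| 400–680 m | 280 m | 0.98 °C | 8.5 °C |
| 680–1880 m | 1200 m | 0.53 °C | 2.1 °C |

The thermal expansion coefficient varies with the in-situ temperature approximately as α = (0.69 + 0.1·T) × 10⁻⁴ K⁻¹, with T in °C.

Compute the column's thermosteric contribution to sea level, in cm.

23.8 cm of thermosteric rise

Layer 1: α = (0.69 + 0.1×23)×10⁻⁴ = 2.99×10⁻⁴ K⁻¹
Layer 2: α = (0.69 + 0.1×18)×10⁻⁴ = 2.49×10⁻⁴ K⁻¹
Layer 3: α = (0.69 + 0.1×8.5)×10⁻⁴ = 1.54×10⁻⁴ K⁻¹
Layer 4: α = (0.69 + 0.1×2.1)×10⁻⁴ = 0.9×10⁻⁴ K⁻¹
Layer 1: 2.99×10⁻⁴ × 1.3 × 140 = 0.054418 m
140–400 m: 260 × 1.3 × 2.49×10⁻⁴ = 0.084162 m
Layer 3: 280 × 0.98 × 1.54×10⁻⁴ = 0.0422576 m
Layer 4: 0.9×10⁻⁴ × 1200 × 0.53 = 0.05724 m
Δh = 0.054418 + 0.084162 + 0.0422576 + 0.05724 = 0.2380776 m ≈ 23.8 cm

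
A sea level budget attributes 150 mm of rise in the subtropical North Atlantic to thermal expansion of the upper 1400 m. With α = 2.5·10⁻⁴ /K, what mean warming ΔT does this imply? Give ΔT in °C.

about 0.429 °C

ΔT = Δh/(αH) = 0.15 / (2.5×10⁻⁴ × 1400) ≈ 0.4286 °C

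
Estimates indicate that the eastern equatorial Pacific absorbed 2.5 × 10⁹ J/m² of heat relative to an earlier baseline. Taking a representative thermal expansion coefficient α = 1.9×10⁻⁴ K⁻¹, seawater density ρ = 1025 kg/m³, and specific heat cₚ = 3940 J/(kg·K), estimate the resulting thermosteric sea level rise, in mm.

Δh = 120 mm

Δh = αQ/(ρcₚ) = 1.9×10⁻⁴ × 2.5×10⁹ / (1025 × 3940) ≈ 0.11762 m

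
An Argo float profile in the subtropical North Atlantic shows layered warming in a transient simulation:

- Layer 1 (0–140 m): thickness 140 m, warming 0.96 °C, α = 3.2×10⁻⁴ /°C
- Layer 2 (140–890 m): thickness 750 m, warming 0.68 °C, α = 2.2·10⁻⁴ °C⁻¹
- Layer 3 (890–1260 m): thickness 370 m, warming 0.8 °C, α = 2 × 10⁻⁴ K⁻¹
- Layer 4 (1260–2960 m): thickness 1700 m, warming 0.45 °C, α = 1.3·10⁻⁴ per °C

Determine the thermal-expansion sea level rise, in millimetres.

314 mm of thermosteric rise

0–140 m: 3.2×10⁻⁴ × 140 × 0.96 = 0.043008 m
750 × 0.68 × 2.2×10⁻⁴ = 0.11220 m
2×10⁻⁴ × 0.8 × 370 = 0.05920 m
Layer 4: 1.3×10⁻⁴ × 1700 × 0.45 = 0.09945 m
Δh = 0.043008 + 0.11220 + 0.05920 + 0.09945 = 0.313858 m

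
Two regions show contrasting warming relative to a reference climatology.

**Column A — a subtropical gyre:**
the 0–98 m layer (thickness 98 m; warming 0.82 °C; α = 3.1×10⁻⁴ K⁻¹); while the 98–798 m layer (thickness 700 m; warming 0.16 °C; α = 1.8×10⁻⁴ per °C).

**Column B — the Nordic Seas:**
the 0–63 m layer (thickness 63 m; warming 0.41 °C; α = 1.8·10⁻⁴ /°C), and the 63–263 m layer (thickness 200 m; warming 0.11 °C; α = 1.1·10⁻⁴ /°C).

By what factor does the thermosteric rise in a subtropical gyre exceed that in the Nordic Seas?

A 0–98 m: 98 × 3.1×10⁻⁴ × 0.82 = 0.0249116 m
A Layer 2: 1.8×10⁻⁴ × 0.16 × 700 = 0.02016 m
A total: 0.0450716 m
B 0–63 m: 63 × 0.41 × 1.8×10⁻⁴ = 0.0046494 m
B 0.11 × 1.1×10⁻⁴ × 200 = 0.00242 m
B total: 0.0070694 m
Ratio: 0.0450716 / 0.0070694 ≈ 6.376

a factor of 6.38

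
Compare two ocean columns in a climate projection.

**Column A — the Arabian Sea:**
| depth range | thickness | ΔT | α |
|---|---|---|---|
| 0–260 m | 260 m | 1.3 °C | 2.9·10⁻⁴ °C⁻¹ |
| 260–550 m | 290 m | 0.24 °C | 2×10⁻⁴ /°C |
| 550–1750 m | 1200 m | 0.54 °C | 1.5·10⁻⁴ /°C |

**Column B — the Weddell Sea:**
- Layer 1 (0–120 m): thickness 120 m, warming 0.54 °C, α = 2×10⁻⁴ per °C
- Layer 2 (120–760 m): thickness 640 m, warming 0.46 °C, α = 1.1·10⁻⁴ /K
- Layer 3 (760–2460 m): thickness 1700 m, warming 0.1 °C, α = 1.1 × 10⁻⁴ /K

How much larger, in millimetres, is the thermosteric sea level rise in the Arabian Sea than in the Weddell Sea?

Δh_A − Δh_B ≈ 145 mm

A 2.9×10⁻⁴ × 1.3 × 260 = 0.09802 m
A Layer 2: 2×10⁻⁴ × 0.24 × 290 = 0.01392 m
A Layer 3: 1.5×10⁻⁴ × 1200 × 0.54 = 0.09720 m
A total: 0.20914 m
B 0–120 m: 0.54 × 2×10⁻⁴ × 120 = 0.01296 m
B 1.1×10⁻⁴ × 0.46 × 640 = 0.032384 m
B 760–2460 m: 0.1 × 1700 × 1.1×10⁻⁴ = 0.01870 m
B total: 0.064044 m
Difference: 0.20914 − 0.064044 = 0.145096 m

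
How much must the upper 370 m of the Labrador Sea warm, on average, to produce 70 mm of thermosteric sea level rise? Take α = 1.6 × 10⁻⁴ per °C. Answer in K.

1.2 K

ΔT = Δh/(αH) = 0.07 / (1.6×10⁻⁴ × 370) ≈ 1.182 K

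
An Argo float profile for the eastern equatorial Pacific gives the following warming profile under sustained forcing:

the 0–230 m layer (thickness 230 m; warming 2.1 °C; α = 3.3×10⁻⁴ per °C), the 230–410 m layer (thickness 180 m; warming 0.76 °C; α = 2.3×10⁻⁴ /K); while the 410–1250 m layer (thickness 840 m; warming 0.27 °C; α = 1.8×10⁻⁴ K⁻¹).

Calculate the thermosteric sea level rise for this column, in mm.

Layer 1: 2.1 × 3.3×10⁻⁴ × 230 = 0.15939 m
0.76 × 180 × 2.3×10⁻⁴ = 0.031464 m
0.27 × 1.8×10⁻⁴ × 840 = 0.040824 m
Δh = 0.15939 + 0.031464 + 0.040824 = 0.231678 m ≈ 230 mm

Δh = 230 mm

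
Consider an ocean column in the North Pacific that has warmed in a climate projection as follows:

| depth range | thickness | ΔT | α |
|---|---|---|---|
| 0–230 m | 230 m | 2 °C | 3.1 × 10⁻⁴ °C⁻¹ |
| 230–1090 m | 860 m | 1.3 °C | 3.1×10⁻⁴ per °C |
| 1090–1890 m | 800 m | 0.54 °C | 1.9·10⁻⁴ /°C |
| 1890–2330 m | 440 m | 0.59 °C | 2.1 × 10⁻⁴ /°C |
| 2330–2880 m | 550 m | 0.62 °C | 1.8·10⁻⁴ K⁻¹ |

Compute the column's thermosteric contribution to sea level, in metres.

about 0.69 m

Layer 1: 3.1×10⁻⁴ × 230 × 2 = 0.14260 m
1.3 × 3.1×10⁻⁴ × 860 = 0.34658 m
Layer 3: 1.9×10⁻⁴ × 0.54 × 800 = 0.08208 m
Layer 4: 2.1×10⁻⁴ × 440 × 0.59 = 0.054516 m
2330–2880 m: 1.8×10⁻⁴ × 550 × 0.62 = 0.06138 m
Δh = 0.14260 + 0.34658 + 0.08208 + 0.054516 + 0.06138 = 0.687156 m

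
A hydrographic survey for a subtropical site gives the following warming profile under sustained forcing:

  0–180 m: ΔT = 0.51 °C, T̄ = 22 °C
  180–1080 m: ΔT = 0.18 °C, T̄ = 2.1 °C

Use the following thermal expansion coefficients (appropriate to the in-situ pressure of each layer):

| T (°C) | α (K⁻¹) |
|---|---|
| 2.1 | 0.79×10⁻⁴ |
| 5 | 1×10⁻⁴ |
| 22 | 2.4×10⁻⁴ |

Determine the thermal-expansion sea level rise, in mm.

34.8 mm of thermosteric rise

Layer 1 at 22 °C → α = 2.4×10⁻⁴ K⁻¹
Layer 2 at 2.1 °C → α = 0.79×10⁻⁴ K⁻¹
Layer 1: 180 × 2.4×10⁻⁴ × 0.51 = 0.022032 m
Layer 2: 0.18 × 900 × 0.79×10⁻⁴ = 0.012798 m
Δh = 0.022032 + 0.012798 = 0.03483 m ≈ 34.8 mm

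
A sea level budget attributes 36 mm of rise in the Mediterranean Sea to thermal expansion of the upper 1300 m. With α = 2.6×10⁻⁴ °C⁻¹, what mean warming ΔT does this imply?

ΔT = Δh/(αH) = 0.036 / (2.6×10⁻⁴ × 1300) ≈ 0.1065 K

0.107 K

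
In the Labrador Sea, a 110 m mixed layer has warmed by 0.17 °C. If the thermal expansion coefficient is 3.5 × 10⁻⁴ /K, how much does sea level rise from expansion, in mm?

Δh = αΔT·H = 3.5×10⁻⁴ × 0.17 × 110 = 0.006545 m

Δh ≈ 6.5 mm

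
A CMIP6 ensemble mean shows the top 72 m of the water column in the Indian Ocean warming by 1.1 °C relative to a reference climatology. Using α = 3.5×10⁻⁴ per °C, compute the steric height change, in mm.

27.7 mm

Δh = αΔT·H = 3.5×10⁻⁴ × 1.1 × 72 = 0.02772 m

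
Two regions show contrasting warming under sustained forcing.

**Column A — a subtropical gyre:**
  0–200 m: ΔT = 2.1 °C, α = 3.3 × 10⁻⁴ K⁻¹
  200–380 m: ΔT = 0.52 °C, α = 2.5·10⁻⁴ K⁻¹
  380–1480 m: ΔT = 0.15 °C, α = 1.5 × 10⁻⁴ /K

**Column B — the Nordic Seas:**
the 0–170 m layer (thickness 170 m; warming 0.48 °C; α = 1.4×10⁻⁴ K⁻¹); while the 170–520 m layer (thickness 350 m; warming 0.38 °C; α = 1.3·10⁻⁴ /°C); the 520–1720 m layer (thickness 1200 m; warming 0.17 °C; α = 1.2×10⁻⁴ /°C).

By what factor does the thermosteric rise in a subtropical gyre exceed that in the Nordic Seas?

3.51

A 200 × 2.1 × 3.3×10⁻⁴ = 0.13860 m
A Layer 2: 2.5×10⁻⁴ × 180 × 0.52 = 0.02340 m
A 1100 × 0.15 × 1.5×10⁻⁴ = 0.02475 m
A total: 0.18675 m
B 1.4×10⁻⁴ × 170 × 0.48 = 0.011424 m
B 0.38 × 1.3×10⁻⁴ × 350 = 0.01729 m
B Layer 3: 0.17 × 1.2×10⁻⁴ × 1200 = 0.02448 m
B total: 0.053194 m
Ratio: 0.18675 / 0.053194 ≈ 3.511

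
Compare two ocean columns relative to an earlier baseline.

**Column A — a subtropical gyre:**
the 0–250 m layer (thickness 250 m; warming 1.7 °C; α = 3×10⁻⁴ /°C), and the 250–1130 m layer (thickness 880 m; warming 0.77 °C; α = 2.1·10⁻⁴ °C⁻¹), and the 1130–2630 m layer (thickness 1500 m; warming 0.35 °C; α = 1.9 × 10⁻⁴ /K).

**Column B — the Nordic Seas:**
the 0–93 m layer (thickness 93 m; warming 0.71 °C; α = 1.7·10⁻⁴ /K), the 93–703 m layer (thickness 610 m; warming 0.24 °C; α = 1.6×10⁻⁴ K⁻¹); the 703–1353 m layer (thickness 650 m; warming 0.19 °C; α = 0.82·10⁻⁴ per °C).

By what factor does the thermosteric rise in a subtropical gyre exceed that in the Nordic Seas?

A Layer 1: 3×10⁻⁴ × 250 × 1.7 = 0.12750 m
A 250–1130 m: 880 × 2.1×10⁻⁴ × 0.77 = 0.142296 m
A 1130–2630 m: 1500 × 0.35 × 1.9×10⁻⁴ = 0.09975 m
A total: 0.369546 m
B Layer 1: 1.7×10⁻⁴ × 93 × 0.71 = 0.0112251 m
B 1.6×10⁻⁴ × 0.24 × 610 = 0.023424 m
B Layer 3: 0.82×10⁻⁴ × 0.19 × 650 = 0.010127 m
B total: 0.0447761 m
Ratio: 0.369546 / 0.0447761 ≈ 8.253

≈ 8.25×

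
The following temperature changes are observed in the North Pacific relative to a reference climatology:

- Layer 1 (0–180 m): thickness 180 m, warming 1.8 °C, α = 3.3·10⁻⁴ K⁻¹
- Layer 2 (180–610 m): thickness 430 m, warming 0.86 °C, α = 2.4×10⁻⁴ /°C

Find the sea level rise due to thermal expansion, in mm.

0–180 m: 3.3×10⁻⁴ × 1.8 × 180 = 0.10692 m
2.4×10⁻⁴ × 430 × 0.86 = 0.088752 m
Δh = 0.10692 + 0.088752 = 0.195672 m ≈ 196 mm

Δh = 196 mm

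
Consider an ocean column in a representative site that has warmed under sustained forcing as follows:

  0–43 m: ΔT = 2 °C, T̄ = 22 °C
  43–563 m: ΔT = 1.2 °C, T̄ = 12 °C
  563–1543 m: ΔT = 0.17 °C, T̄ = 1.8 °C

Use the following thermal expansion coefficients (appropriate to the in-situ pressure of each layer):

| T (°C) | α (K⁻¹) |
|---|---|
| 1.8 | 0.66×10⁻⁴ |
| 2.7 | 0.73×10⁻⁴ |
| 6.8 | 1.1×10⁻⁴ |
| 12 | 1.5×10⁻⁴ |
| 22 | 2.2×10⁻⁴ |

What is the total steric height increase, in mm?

Layer 1 at 22 °C → α = 2.2×10⁻⁴ K⁻¹
Layer 2 at 12 °C → α = 1.5×10⁻⁴ K⁻¹
Layer 3 at 1.8 °C → α = 0.66×10⁻⁴ K⁻¹
0–43 m: 2 × 2.2×10⁻⁴ × 43 = 0.01892 m
43–563 m: 520 × 1.2 × 1.5×10⁻⁴ = 0.09360 m
980 × 0.17 × 0.66×10⁻⁴ = 0.0109956 m
Δh = 0.01892 + 0.09360 + 0.0109956 = 0.1235156 m

124 mm of thermosteric rise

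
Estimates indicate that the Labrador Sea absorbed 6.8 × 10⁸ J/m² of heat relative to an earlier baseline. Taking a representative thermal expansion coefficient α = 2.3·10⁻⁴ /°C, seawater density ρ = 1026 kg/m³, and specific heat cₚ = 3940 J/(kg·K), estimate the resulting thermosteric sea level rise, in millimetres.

Δh = αQ/(ρcₚ) = 2.3×10⁻⁴ × 6.8×10⁸ / (1026 × 3940) ≈ 0.03869 m

38.7 mm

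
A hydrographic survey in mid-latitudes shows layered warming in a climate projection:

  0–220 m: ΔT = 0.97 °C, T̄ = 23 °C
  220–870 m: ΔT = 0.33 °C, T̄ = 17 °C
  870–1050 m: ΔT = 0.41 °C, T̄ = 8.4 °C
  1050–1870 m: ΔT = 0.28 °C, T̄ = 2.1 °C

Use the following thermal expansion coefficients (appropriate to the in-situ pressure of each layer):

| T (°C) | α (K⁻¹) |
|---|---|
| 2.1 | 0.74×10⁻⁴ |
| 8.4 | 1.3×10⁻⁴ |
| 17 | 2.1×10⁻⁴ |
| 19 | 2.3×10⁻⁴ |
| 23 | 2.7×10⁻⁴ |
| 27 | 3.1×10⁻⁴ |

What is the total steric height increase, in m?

Layer 1 at 23 °C → α = 2.7×10⁻⁴ K⁻¹
Layer 2 at 17 °C → α = 2.1×10⁻⁴ K⁻¹
Layer 3 at 8.4 °C → α = 1.3×10⁻⁴ K⁻¹
Layer 4 at 2.1 °C → α = 0.74×10⁻⁴ K⁻¹
Layer 1: 0.97 × 2.7×10⁻⁴ × 220 = 0.057618 m
220–870 m: 0.33 × 2.1×10⁻⁴ × 650 = 0.045045 m
Layer 3: 0.41 × 1.3×10⁻⁴ × 180 = 0.009594 m
1050–1870 m: 820 × 0.74×10⁻⁴ × 0.28 = 0.0169904 m
Δh = 0.057618 + 0.045045 + 0.009594 + 0.0169904 = 0.1292474 m

about 0.129 m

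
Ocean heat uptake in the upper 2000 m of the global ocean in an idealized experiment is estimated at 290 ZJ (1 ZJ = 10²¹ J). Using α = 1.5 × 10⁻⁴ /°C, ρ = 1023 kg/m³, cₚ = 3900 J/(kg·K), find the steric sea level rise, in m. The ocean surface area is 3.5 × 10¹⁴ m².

Δh ≈ 0.0312 m

Per unit area: Q = 290×10²¹ / (3.5×10¹⁴) ≈ 8.286×10⁸ J/m²
Δh = αQ/(ρcₚ) = 1.5×10⁻⁴ × 8.286×10⁸ / (1023 × 3900) ≈ 0.031153 m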